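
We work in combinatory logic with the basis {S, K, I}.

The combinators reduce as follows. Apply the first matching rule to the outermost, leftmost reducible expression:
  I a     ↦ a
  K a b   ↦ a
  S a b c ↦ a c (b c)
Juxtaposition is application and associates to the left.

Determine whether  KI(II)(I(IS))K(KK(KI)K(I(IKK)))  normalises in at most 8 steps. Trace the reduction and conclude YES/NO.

  start: KI(II)(I(IS))K(KK(KI)K(I(IKK)))
  step 1: I(I(IS))K(KK(KI)K(I(IKK)))
  step 2: I(IS)K(KK(KI)K(I(IKK)))
  step 3: ISK(KK(KI)K(I(IKK)))
  step 4: SK(KK(KI)K(I(IKK)))
  step 5: SK(KK(I(IKK)))
  step 6: SKK

Answer: YES — reaches normal form SKK in 6 ≤ 8 steps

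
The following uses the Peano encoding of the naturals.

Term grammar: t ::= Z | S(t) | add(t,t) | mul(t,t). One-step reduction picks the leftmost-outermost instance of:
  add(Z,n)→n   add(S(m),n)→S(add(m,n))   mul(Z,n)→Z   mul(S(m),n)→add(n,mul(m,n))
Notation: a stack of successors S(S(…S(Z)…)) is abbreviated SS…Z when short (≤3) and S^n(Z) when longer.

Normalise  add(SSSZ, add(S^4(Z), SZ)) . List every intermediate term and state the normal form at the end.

  start: add(SSSZ, add(S^4(Z), SZ))
  →1  S(add(SSZ, add(S^4(Z), SZ)))
  →2  S(S(add(SZ, add(S^4(Z), SZ))))
  →3  S(S(S(add(Z, add(S^4(Z), SZ)))))
  →4  S(S(S(add(S^4(Z), SZ))))
  →5  S(S(S(S(add(SSSZ, SZ)))))
  →6  S(S(S(S(S(add(SSZ, SZ))))))
  →7  S(S(S(S(S(S(add(SZ, SZ)))))))
  →8  S(S(S(S(S(S(S(add(Z, SZ))))))))
  →9  S^8(Z)

Answer: normal form = S^8(Z)  (in 9 steps)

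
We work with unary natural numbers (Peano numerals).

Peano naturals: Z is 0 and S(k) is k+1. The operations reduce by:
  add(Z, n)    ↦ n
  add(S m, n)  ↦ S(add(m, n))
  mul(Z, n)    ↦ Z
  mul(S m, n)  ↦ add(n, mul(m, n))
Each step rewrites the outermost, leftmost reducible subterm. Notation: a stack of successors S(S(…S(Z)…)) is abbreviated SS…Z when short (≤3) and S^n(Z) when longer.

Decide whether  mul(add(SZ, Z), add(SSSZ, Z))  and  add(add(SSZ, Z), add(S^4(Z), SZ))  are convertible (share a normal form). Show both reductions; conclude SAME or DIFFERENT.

Term A:
  start: mul(add(SZ, Z), add(SSSZ, Z))
  step 1: mul(S(add(Z, Z)), add(SSSZ, Z))
  step 2: add(add(SSSZ, Z), mul(add(Z, Z), add(SSSZ, Z)))
  step 3: add(S(add(SSZ, Z)), mul(add(Z, Z), add(SSSZ, Z)))
  step 4: S(add(add(SSZ, Z), mul(add(Z, Z), add(SSSZ, Z))))
  step 5: S(add(S(add(SZ, Z)), mul(add(Z, Z), add(SSSZ, Z))))
  step 6: S(S(add(add(SZ, Z), mul(add(Z, Z), add(SSSZ, Z)))))
  step 7: S(S(add(S(add(Z, Z)), mul(add(Z, Z), add(SSSZ, Z)))))
  step 8: S(S(S(add(add(Z, Z), mul(add(Z, Z), add(SSSZ, Z))))))
  step 9: S(S(S(add(Z, mul(add(Z, Z), add(SSSZ, Z))))))
  step 10: S(S(S(mul(add(Z, Z), add(SSSZ, Z)))))
  step 11: S(S(S(mul(Z, add(SSSZ, Z)))))
  step 12: SSSZ

Term B:
  start: add(add(SSZ, Z), add(S^4(Z), SZ))
  step 1: add(S(add(SZ, Z)), add(S^4(Z), SZ))
  step 2: S(add(add(SZ, Z), add(S^4(Z), SZ)))
  step 3: S(add(S(add(Z, Z)), add(S^4(Z), SZ)))
  step 4: S(S(add(add(Z, Z), add(S^4(Z), SZ))))
  step 5: S(S(add(Z, add(S^4(Z), SZ))))
  step 6: S(S(add(S^4(Z), SZ)))
  step 7: S(S(S(add(SSSZ, SZ))))
  step 8: S(S(S(S(add(SSZ, SZ)))))
  step 9: S(S(S(S(S(add(SZ, SZ))))))
  step 10: S(S(S(S(S(S(add(Z, SZ)))))))
  step 11: S^7(Z)

Answer: DIFFERENT — A ⇓ SSSZ, B ⇓ S^7(Z)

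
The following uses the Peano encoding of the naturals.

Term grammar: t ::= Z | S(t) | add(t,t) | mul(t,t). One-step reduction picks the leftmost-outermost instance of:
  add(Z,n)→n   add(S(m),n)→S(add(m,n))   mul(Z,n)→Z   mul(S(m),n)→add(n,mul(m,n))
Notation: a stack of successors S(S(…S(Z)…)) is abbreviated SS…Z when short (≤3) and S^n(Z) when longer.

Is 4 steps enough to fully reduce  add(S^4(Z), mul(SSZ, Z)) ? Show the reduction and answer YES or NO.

Answer: NO — after 4 steps the term is S(S(S(S(add(Z, mul(SSZ, Z)))))), not yet normal

Reduction:
  start: add(S^4(Z), mul(SSZ, Z))
  step 1: S(add(SSSZ, mul(SSZ, Z)))
  step 2: S(S(add(SSZ, mul(SSZ, Z))))
  step 3: S(S(S(add(SZ, mul(SSZ, Z)))))
  step 4: S(S(S(S(add(Z, mul(SSZ, Z))))))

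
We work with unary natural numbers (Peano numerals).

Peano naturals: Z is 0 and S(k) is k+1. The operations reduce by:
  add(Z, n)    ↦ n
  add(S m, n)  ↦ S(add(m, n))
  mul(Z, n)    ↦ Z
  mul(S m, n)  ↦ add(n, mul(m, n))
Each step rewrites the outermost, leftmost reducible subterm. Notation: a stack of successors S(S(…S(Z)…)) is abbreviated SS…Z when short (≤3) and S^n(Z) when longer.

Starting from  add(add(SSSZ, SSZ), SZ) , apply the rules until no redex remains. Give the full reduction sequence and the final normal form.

  start: add(add(SSSZ, SSZ), SZ)
  step 1: add(S(add(SSZ, SSZ)), SZ)
  step 2: S(add(add(SSZ, SSZ), SZ))
  step 3: S(add(S(add(SZ, SSZ)), SZ))
  step 4: S(S(add(add(SZ, SSZ), SZ)))
  step 5: S(S(add(S(add(Z, SSZ)), SZ)))
  step 6: S(S(S(add(add(Z, SSZ), SZ))))
  step 7: S(S(S(add(SSZ, SZ))))
  step 8: S(S(S(S(add(SZ, SZ)))))
  step 9: S(S(S(S(S(add(Z, SZ))))))
  step 10: S^6(Z)

Answer: normal form = S^6(Z)  (in 10 steps)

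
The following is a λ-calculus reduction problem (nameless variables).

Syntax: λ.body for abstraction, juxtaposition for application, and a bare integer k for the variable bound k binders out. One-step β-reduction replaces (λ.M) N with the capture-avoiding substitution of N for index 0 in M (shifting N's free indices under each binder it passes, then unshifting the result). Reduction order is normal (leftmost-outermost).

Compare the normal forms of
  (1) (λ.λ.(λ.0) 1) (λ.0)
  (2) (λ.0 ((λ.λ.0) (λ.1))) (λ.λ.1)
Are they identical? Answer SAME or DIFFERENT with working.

Term A:
  start: (λ.λ.(λ.0) 1) (λ.0)
  [1] λ.(λ.0) (λ.0)
  [2] λ.λ.0

Term B:
  start: (λ.0 ((λ.λ.0) (λ.1))) (λ.λ.1)
  [1] (λ.λ.1) ((λ.λ.0) (λ.λ.λ.1))
  [2] λ.(λ.λ.0) (λ.λ.λ.1)
  [3] λ.λ.0

Answer: SAME — A ⇓ λ.λ.0, B ⇓ λ.λ.0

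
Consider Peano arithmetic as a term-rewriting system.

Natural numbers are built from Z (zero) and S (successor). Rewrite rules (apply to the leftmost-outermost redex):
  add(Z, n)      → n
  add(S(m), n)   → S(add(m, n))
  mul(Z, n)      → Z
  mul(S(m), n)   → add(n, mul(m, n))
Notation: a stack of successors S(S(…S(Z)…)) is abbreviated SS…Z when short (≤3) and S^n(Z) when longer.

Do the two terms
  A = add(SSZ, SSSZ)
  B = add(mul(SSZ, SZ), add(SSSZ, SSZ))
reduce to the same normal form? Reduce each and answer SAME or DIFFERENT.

Term A:
  start: add(SSZ, SSSZ)
  [1] S(add(SZ, SSSZ))
  [2] S(S(add(Z, SSSZ)))
  [3] S^5(Z)

Term B:
  start: add(mul(SSZ, SZ), add(SSSZ, SSZ))
  [1] add(add(SZ, mul(SZ, SZ)), add(SSSZ, SSZ))
  [2] add(S(add(Z, mul(SZ, SZ))), add(SSSZ, SSZ))
  [3] S(add(add(Z, mul(SZ, SZ)), add(SSSZ, SSZ)))
  [4] S(add(mul(SZ, SZ), add(SSSZ, SSZ)))
  [5] S(add(add(SZ, mul(Z, SZ)), add(SSSZ, SSZ)))
  [6] S(add(S(add(Z, mul(Z, SZ))), add(SSSZ, SSZ)))
  [7] S(S(add(add(Z, mul(Z, SZ)), add(SSSZ, SSZ))))
  [8] S(S(add(mul(Z, SZ), add(SSSZ, SSZ))))
  [9] S(S(add(Z, add(SSSZ, SSZ))))
  [10] S(S(add(SSSZ, SSZ)))
  [11] S(S(S(add(SSZ, SSZ))))
  [12] S(S(S(S(add(SZ, SSZ)))))
  [13] S(S(S(S(S(add(Z, SSZ))))))
  [14] S^7(Z)

Answer: DIFFERENT — A ⇓ S^5(Z), B ⇓ S^7(Z)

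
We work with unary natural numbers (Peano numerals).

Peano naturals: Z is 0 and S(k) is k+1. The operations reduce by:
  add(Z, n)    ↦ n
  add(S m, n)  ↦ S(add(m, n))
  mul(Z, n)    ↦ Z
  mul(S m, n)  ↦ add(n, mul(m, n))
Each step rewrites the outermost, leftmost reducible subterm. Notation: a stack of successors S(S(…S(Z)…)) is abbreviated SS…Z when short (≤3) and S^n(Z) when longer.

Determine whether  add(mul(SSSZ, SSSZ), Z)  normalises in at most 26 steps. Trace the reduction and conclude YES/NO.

Answer: YES — reaches normal form S^9(Z) in 26 ≤ 26 steps

Derivation:
  start: add(mul(SSSZ, SSSZ), Z)
  →1  add(add(SSSZ, mul(SSZ, SSSZ)), Z)
  →2  add(S(add(SSZ, mul(SSZ, SSSZ))), Z)
  →3  S(add(add(SSZ, mul(SSZ, SSSZ)), Z))
  →4  S(add(S(add(SZ, mul(SSZ, SSSZ))), Z))
  →5  S(S(add(add(SZ, mul(SSZ, SSSZ)), Z)))
  →6  S(S(add(S(add(Z, mul(SSZ, SSSZ))), Z)))
  →7  S(S(S(add(add(Z, mul(SSZ, SSSZ)), Z))))
  →8  S(S(S(add(mul(SSZ, SSSZ), Z))))
  →9  S(S(S(add(add(SSSZ, mul(SZ, SSSZ)), Z))))
  →10  S(S(S(add(S(add(SSZ, mul(SZ, SSSZ))), Z))))
  →11  S(S(S(S(add(add(SSZ, mul(SZ, SSSZ)), Z)))))
  →12  S(S(S(S(add(S(add(SZ, mul(SZ, SSSZ))), Z)))))
  →13  S(S(S(S(S(add(add(SZ, mul(SZ, SSSZ)), Z))))))
  →14  S(S(S(S(S(add(S(add(Z, mul(SZ, SSSZ))), Z))))))
  →15  S(S(S(S(S(S(add(add(Z, mul(SZ, SSSZ)), Z)))))))
  →16  S(S(S(S(S(S(add(mul(SZ, SSSZ), Z)))))))
  →17  S(S(S(S(S(S(add(add(SSSZ, mul(Z, SSSZ)), Z)))))))
  →18  S(S(S(S(S(S(add(S(add(SSZ, mul(Z, SSSZ))), Z)))))))
  →19  S(S(S(S(S(S(S(add(add(SSZ, mul(Z, SSSZ)), Z))))))))
  →20  S(S(S(S(S(S(S(add(S(add(SZ, mul(Z, SSSZ))), Z))))))))
  →21  S(S(S(S(S(S(S(S(add(add(SZ, mul(Z, SSSZ)), Z)))))))))
  →22  S(S(S(S(S(S(S(S(add(S(add(Z, mul(Z, SSSZ))), Z)))))))))
  →23  S(S(S(S(S(S(S(S(S(add(add(Z, mul(Z, SSSZ)), Z))))))))))
  →24  S(S(S(S(S(S(S(S(S(add(mul(Z, SSSZ), Z))))))))))
  →25  S(S(S(S(S(S(S(S(S(add(Z, Z))))))))))
  →26  S^9(Z)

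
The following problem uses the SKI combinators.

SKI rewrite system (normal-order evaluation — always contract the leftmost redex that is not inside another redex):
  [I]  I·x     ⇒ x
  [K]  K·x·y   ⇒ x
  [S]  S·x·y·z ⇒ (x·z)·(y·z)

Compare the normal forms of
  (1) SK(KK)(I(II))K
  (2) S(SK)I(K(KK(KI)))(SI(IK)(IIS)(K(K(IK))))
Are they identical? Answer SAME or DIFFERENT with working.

Term A:
  start: SK(KK)(I(II))K
  step 1: K(I(II))(KK(I(II)))K
  step 2: I(II)K
  step 3: IIK
  step 4: IK
  step 5: K

Term B:
  start: S(SK)I(K(KK(KI)))(SI(IK)(IIS)(K(K(IK))))
  step 1: SK(K(KK(KI)))(I(K(KK(KI))))(SI(IK)(IIS)(K(K(IK))))
  step 2: K(I(K(KK(KI))))(K(KK(KI))(I(K(KK(KI)))))(SI(IK)(IIS)(K(K(IK))))
  step 3: I(K(KK(KI)))(SI(IK)(IIS)(K(K(IK))))
  step 4: K(KK(KI))(SI(IK)(IIS)(K(K(IK))))
  step 5: KK(KI)
  step 6: K

Answer: SAME — A ⇓ K, B ⇓ K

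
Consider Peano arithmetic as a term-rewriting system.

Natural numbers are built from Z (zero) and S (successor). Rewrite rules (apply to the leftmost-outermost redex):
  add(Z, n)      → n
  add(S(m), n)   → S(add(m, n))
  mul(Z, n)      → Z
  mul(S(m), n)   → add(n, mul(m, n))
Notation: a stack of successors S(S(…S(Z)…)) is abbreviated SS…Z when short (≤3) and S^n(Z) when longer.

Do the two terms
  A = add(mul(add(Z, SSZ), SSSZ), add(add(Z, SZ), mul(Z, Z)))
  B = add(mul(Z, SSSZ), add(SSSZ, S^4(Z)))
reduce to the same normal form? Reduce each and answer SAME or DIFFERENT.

Answer: SAME — A ⇓ S^7(Z), B ⇓ S^7(Z)

Derivation:
Term A:
  start: add(mul(add(Z, SSZ), SSSZ), add(add(Z, SZ), mul(Z, Z)))
  →1  add(mul(SSZ, SSSZ), add(add(Z, SZ), mul(Z, Z)))
  →2  add(add(SSSZ, mul(SZ, SSSZ)), add(add(Z, SZ), mul(Z, Z)))
  →3  add(S(add(SSZ, mul(SZ, SSSZ))), add(add(Z, SZ), mul(Z, Z)))
  →4  S(add(add(SSZ, mul(SZ, SSSZ)), add(add(Z, SZ), mul(Z, Z))))
  →5  S(add(S(add(SZ, mul(SZ, SSSZ))), add(add(Z, SZ), mul(Z, Z))))
  →6  S(S(add(add(SZ, mul(SZ, SSSZ)), add(add(Z, SZ), mul(Z, Z)))))
  →7  S(S(add(S(add(Z, mul(SZ, SSSZ))), add(add(Z, SZ), mul(Z, Z)))))
  →8  S(S(S(add(add(Z, mul(SZ, SSSZ)), add(add(Z, SZ), mul(Z, Z))))))
  →9  S(S(S(add(mul(SZ, SSSZ), add(add(Z, SZ), mul(Z, Z))))))
  →10  S(S(S(add(add(SSSZ, mul(Z, SSSZ)), add(add(Z, SZ), mul(Z, Z))))))
  →11  S(S(S(add(S(add(SSZ, mul(Z, SSSZ))), add(add(Z, SZ), mul(Z, Z))))))
  →12  S(S(S(S(add(add(SSZ, mul(Z, SSSZ)), add(add(Z, SZ), mul(Z, Z)))))))
  →13  S(S(S(S(add(S(add(SZ, mul(Z, SSSZ))), add(add(Z, SZ), mul(Z, Z)))))))
  →14  S(S(S(S(S(add(add(SZ, mul(Z, SSSZ)), add(add(Z, SZ), mul(Z, Z))))))))
  →15  S(S(S(S(S(add(S(add(Z, mul(Z, SSSZ))), add(add(Z, SZ), mul(Z, Z))))))))
  →16  S(S(S(S(S(S(add(add(Z, mul(Z, SSSZ)), add(add(Z, SZ), mul(Z, Z)))))))))
  →17  S(S(S(S(S(S(add(mul(Z, SSSZ), add(add(Z, SZ), mul(Z, Z)))))))))
  →18  S(S(S(S(S(S(add(Z, add(add(Z, SZ), mul(Z, Z)))))))))
  →19  S(S(S(S(S(S(add(add(Z, SZ), mul(Z, Z))))))))
  →20  S(S(S(S(S(S(add(SZ, mul(Z, Z))))))))
  →21  S(S(S(S(S(S(S(add(Z, mul(Z, Z)))))))))
  →22  S(S(S(S(S(S(S(mul(Z, Z))))))))
  →23  S^7(Z)

Term B:
  start: add(mul(Z, SSSZ), add(SSSZ, S^4(Z)))
  →1  add(Z, add(SSSZ, S^4(Z)))
  →2  add(SSSZ, S^4(Z))
  →3  S(add(SSZ, S^4(Z)))
  →4  S(S(add(SZ, S^4(Z))))
  →5  S(S(S(add(Z, S^4(Z)))))
  →6  S^7(Z)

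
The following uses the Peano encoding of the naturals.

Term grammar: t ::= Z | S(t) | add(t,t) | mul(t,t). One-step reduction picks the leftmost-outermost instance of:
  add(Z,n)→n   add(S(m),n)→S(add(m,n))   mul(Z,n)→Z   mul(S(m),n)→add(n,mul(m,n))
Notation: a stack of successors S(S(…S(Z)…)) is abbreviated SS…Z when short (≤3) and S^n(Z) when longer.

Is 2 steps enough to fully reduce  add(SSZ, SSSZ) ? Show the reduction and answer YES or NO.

Answer: NO — after 2 steps the term is S(S(add(Z, SSSZ))), not yet normal

Derivation:
  start: add(SSZ, SSSZ)
  →1  S(add(SZ, SSSZ))
  →2  S(S(add(Z, SSSZ)))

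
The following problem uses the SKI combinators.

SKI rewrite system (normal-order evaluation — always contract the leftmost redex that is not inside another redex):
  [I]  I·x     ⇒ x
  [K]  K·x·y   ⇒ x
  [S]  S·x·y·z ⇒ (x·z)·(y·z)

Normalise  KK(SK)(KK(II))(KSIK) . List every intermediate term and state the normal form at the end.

Answer: normal form = K  (in 3 steps)

Derivation:
  start: KK(SK)(KK(II))(KSIK)
  step 1: K(KK(II))(KSIK)
  step 2: KK(II)
  step 3: K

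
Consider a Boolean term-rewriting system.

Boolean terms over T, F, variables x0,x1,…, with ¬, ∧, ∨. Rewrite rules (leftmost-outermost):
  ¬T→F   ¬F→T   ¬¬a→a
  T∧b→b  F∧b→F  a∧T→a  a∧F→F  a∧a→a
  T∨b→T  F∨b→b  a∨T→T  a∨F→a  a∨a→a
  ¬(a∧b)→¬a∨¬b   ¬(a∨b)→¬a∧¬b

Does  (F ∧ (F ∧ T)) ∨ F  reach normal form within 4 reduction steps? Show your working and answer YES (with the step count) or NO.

Answer: YES — reaches normal form F in 2 ≤ 4 steps

Reduction:
  start: (F ∧ (F ∧ T)) ∨ F
  →1  F ∧ (F ∧ T)
  →2  F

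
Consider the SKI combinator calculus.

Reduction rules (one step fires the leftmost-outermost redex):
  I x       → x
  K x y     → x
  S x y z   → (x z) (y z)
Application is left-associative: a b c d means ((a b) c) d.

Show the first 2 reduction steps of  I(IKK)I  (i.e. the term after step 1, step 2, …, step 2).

Answer: after 2 steps: KKI

Working:
  start: I(IKK)I
  step 1: IKKI
  step 2: KKI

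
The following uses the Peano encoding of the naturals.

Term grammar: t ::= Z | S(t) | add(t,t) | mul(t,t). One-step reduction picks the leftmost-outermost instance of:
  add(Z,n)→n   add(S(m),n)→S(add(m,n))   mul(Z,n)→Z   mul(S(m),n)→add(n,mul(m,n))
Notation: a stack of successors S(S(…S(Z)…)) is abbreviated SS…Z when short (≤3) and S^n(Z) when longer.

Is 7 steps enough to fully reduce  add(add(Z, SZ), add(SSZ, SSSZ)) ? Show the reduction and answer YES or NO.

Answer: YES — reaches normal form S^6(Z) in 6 ≤ 7 steps

Derivation:
  start: add(add(Z, SZ), add(SSZ, SSSZ))
  step 1: add(SZ, add(SSZ, SSSZ))
  step 2: S(add(Z, add(SSZ, SSSZ)))
  step 3: S(add(SSZ, SSSZ))
  step 4: S(S(add(SZ, SSSZ)))
  step 5: S(S(S(add(Z, SSSZ))))
  step 6: S^6(Z)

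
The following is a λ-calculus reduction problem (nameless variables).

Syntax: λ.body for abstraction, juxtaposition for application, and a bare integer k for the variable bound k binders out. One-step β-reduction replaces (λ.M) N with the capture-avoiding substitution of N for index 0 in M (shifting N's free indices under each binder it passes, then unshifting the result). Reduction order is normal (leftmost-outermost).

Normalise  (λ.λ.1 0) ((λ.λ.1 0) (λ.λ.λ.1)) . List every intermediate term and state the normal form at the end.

  start: (λ.λ.1 0) ((λ.λ.1 0) (λ.λ.λ.1))
  [1] λ.(λ.λ.1 0) (λ.λ.λ.1) 0
  [2] λ.(λ.(λ.λ.λ.1) 0) 0
  [3] λ.(λ.λ.λ.1) 0
  [4] λ.λ.λ.1

Answer: normal form = λ.λ.λ.1  (in 4 steps)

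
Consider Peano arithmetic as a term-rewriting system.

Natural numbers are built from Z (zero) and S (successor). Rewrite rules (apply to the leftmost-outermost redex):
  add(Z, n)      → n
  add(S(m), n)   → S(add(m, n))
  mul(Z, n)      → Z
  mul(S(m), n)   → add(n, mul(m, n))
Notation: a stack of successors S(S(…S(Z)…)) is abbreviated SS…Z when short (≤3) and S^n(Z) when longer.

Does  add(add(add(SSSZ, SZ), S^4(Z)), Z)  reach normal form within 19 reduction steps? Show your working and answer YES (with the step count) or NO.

  start: add(add(add(SSSZ, SZ), S^4(Z)), Z)
  step 1: add(add(S(add(SSZ, SZ)), S^4(Z)), Z)
  step 2: add(S(add(add(SSZ, SZ), S^4(Z))), Z)
  step 3: S(add(add(add(SSZ, SZ), S^4(Z)), Z))
  step 4: S(add(add(S(add(SZ, SZ)), S^4(Z)), Z))
  step 5: S(add(S(add(add(SZ, SZ), S^4(Z))), Z))
  step 6: S(S(add(add(add(SZ, SZ), S^4(Z)), Z)))
  step 7: S(S(add(add(S(add(Z, SZ)), S^4(Z)), Z)))
  step 8: S(S(add(S(add(add(Z, SZ), S^4(Z))), Z)))
  step 9: S(S(S(add(add(add(Z, SZ), S^4(Z)), Z))))
  step 10: S(S(S(add(add(SZ, S^4(Z)), Z))))
  step 11: S(S(S(add(S(add(Z, S^4(Z))), Z))))
  step 12: S(S(S(S(add(add(Z, S^4(Z)), Z)))))
  step 13: S(S(S(S(add(S^4(Z), Z)))))
  step 14: S(S(S(S(S(add(SSSZ, Z))))))
  step 15: S(S(S(S(S(S(add(SSZ, Z)))))))
  step 16: S(S(S(S(S(S(S(add(SZ, Z))))))))
  step 17: S(S(S(S(S(S(S(S(add(Z, Z)))))))))
  step 18: S^8(Z)

Answer: YES — reaches normal form S^8(Z) in 18 ≤ 19 steps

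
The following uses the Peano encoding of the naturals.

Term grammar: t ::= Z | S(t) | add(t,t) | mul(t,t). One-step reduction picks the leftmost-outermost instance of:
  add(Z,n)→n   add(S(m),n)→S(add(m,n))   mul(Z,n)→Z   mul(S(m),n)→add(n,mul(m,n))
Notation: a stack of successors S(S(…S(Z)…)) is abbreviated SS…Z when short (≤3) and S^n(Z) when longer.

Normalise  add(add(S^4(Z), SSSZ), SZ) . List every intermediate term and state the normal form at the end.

  start: add(add(S^4(Z), SSSZ), SZ)
  →1  add(S(add(SSSZ, SSSZ)), SZ)
  →2  S(add(add(SSSZ, SSSZ), SZ))
  →3  S(add(S(add(SSZ, SSSZ)), SZ))
  →4  S(S(add(add(SSZ, SSSZ), SZ)))
  →5  S(S(add(S(add(SZ, SSSZ)), SZ)))
  →6  S(S(S(add(add(SZ, SSSZ), SZ))))
  →7  S(S(S(add(S(add(Z, SSSZ)), SZ))))
  →8  S(S(S(S(add(add(Z, SSSZ), SZ)))))
  →9  S(S(S(S(add(SSSZ, SZ)))))
  →10  S(S(S(S(S(add(SSZ, SZ))))))
  →11  S(S(S(S(S(S(add(SZ, SZ)))))))
  →12  S(S(S(S(S(S(S(add(Z, SZ))))))))
  →13  S^8(Z)

Answer: normal form = S^8(Z)  (in 13 steps)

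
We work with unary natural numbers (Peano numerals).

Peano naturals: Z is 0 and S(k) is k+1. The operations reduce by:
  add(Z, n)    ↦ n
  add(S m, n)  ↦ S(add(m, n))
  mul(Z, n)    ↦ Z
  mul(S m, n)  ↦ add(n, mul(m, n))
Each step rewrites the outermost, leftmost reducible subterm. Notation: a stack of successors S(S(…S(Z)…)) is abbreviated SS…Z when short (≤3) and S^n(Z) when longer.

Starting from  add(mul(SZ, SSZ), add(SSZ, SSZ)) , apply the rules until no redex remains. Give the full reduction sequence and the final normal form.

Answer: normal form = S^6(Z)  (in 11 steps)

Reduction:
  start: add(mul(SZ, SSZ), add(SSZ, SSZ))
  [1] add(add(SSZ, mul(Z, SSZ)), add(SSZ, SSZ))
  [2] add(S(add(SZ, mul(Z, SSZ))), add(SSZ, SSZ))
  [3] S(add(add(SZ, mul(Z, SSZ)), add(SSZ, SSZ)))
  [4] S(add(S(add(Z, mul(Z, SSZ))), add(SSZ, SSZ)))
  [5] S(S(add(add(Z, mul(Z, SSZ)), add(SSZ, SSZ))))
  [6] S(S(add(mul(Z, SSZ), add(SSZ, SSZ))))
  [7] S(S(add(Z, add(SSZ, SSZ))))
  [8] S(S(add(SSZ, SSZ)))
  [9] S(S(S(add(SZ, SSZ))))
  [10] S(S(S(S(add(Z, SSZ)))))
  [11] S^6(Z)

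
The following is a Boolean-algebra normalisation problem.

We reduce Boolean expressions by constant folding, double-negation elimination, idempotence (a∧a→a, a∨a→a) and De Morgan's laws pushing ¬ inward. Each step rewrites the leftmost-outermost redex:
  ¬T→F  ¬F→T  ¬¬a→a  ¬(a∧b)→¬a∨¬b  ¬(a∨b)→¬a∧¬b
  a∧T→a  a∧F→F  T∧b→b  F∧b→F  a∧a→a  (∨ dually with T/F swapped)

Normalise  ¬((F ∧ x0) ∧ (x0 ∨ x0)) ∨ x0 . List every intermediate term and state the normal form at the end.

  start: ¬((F ∧ x0) ∧ (x0 ∨ x0)) ∨ x0
  →1  (¬(F ∧ x0) ∨ ¬(x0 ∨ x0)) ∨ x0
  →2  ((¬F ∨ ¬x0) ∨ ¬(x0 ∨ x0)) ∨ x0
  →3  ((T ∨ ¬x0) ∨ ¬(x0 ∨ x0)) ∨ x0
  →4  (T ∨ ¬(x0 ∨ x0)) ∨ x0
  →5  T ∨ x0
  →6  T

Answer: normal form = T  (in 6 steps)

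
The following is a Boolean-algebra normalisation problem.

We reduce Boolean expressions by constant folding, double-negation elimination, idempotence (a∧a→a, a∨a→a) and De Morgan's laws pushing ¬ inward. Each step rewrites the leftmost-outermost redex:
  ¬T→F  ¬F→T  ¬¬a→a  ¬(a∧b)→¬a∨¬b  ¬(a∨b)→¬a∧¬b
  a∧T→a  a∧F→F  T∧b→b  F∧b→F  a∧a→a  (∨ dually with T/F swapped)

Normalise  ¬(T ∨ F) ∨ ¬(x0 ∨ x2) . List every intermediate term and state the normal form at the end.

Answer: normal form = ¬x0 ∧ ¬x2  (in 5 steps)

Working:
  start: ¬(T ∨ F) ∨ ¬(x0 ∨ x2)
  →1  (¬T ∧ ¬F) ∨ ¬(x0 ∨ x2)
  →2  (F ∧ ¬F) ∨ ¬(x0 ∨ x2)
  →3  F ∨ ¬(x0 ∨ x2)
  →4  ¬(x0 ∨ x2)
  →5  ¬x0 ∧ ¬x2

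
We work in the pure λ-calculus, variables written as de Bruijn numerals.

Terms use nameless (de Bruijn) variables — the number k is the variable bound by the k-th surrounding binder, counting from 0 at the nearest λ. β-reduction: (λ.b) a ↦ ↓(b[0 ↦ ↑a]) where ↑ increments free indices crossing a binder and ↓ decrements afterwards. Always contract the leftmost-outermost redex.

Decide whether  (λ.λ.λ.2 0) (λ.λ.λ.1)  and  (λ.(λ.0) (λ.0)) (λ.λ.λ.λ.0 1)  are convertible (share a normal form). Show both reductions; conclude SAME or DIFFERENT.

Answer: DIFFERENT — A ⇓ λ.λ.λ.λ.1, B ⇓ λ.0

Derivation:
Term A:
  start: (λ.λ.λ.2 0) (λ.λ.λ.1)
  [1] λ.λ.(λ.λ.λ.1) 0
  [2] λ.λ.λ.λ.1

Term B:
  start: (λ.(λ.0) (λ.0)) (λ.λ.λ.λ.0 1)
  [1] (λ.0) (λ.0)
  [2] λ.0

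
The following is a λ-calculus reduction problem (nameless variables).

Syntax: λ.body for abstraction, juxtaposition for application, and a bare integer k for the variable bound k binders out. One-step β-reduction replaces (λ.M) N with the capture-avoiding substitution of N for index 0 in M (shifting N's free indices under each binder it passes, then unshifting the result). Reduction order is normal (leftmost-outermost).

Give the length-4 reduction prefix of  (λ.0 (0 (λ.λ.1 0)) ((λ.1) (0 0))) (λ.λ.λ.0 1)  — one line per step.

  start: (λ.0 (0 (λ.λ.1 0)) ((λ.1) (0 0))) (λ.λ.λ.0 1)
  step 1: (λ.λ.λ.0 1) ((λ.λ.λ.0 1) (λ.λ.1 0)) ((λ.λ.λ.λ.0 1) ((λ.λ.λ.0 1) (λ.λ.λ.0 1)))
  step 2: (λ.λ.0 1) ((λ.λ.λ.λ.0 1) ((λ.λ.λ.0 1) (λ.λ.λ.0 1)))
  step 3: λ.0 ((λ.λ.λ.λ.0 1) ((λ.λ.λ.0 1) (λ.λ.λ.0 1)))
  step 4: λ.0 (λ.λ.λ.0 1)

Answer: after 4 steps: λ.0 (λ.λ.λ.0 1)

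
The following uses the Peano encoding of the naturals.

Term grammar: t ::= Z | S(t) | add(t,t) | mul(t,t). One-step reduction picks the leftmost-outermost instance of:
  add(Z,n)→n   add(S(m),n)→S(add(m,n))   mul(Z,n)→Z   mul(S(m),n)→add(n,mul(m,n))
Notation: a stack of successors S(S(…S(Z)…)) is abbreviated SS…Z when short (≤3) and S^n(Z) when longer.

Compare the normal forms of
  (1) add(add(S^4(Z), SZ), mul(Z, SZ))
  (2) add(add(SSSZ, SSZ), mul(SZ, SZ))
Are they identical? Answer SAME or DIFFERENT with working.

Term A:
  start: add(add(S^4(Z), SZ), mul(Z, SZ))
  step 1: add(S(add(SSSZ, SZ)), mul(Z, SZ))
  step 2: S(add(add(SSSZ, SZ), mul(Z, SZ)))
  step 3: S(add(S(add(SSZ, SZ)), mul(Z, SZ)))
  step 4: S(S(add(add(SSZ, SZ), mul(Z, SZ))))
  step 5: S(S(add(S(add(SZ, SZ)), mul(Z, SZ))))
  step 6: S(S(S(add(add(SZ, SZ), mul(Z, SZ)))))
  step 7: S(S(S(add(S(add(Z, SZ)), mul(Z, SZ)))))
  step 8: S(S(S(S(add(add(Z, SZ), mul(Z, SZ))))))
  step 9: S(S(S(S(add(SZ, mul(Z, SZ))))))
  step 10: S(S(S(S(S(add(Z, mul(Z, SZ)))))))
  step 11: S(S(S(S(S(mul(Z, SZ))))))
  step 12: S^5(Z)

Term B:
  start: add(add(SSSZ, SSZ), mul(SZ, SZ))
  step 1: add(S(add(SSZ, SSZ)), mul(SZ, SZ))
  step 2: S(add(add(SSZ, SSZ), mul(SZ, SZ)))
  step 3: S(add(S(add(SZ, SSZ)), mul(SZ, SZ)))
  step 4: S(S(add(add(SZ, SSZ), mul(SZ, SZ))))
  step 5: S(S(add(S(add(Z, SSZ)), mul(SZ, SZ))))
  step 6: S(S(S(add(add(Z, SSZ), mul(SZ, SZ)))))
  step 7: S(S(S(add(SSZ, mul(SZ, SZ)))))
  step 8: S(S(S(S(add(SZ, mul(SZ, SZ))))))
  step 9: S(S(S(S(S(add(Z, mul(SZ, SZ)))))))
  step 10: S(S(S(S(S(mul(SZ, SZ))))))
  step 11: S(S(S(S(S(add(SZ, mul(Z, SZ)))))))
  step 12: S(S(S(S(S(S(add(Z, mul(Z, SZ))))))))
  step 13: S(S(S(S(S(S(mul(Z, SZ)))))))
  step 14: S^6(Z)

Answer: DIFFERENT — A ⇓ S^5(Z), B ⇓ S^6(Z)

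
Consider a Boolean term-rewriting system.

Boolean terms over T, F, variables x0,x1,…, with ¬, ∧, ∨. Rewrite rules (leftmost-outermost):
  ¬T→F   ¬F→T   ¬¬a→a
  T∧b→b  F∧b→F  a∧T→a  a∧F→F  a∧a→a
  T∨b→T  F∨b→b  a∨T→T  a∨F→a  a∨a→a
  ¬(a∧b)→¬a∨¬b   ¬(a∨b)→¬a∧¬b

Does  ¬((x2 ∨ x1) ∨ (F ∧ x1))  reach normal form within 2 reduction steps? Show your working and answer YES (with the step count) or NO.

Answer: NO — after 2 steps the term is (¬x2 ∧ ¬x1) ∧ ¬(F ∧ x1), not yet normal

Derivation:
  start: ¬((x2 ∨ x1) ∨ (F ∧ x1))
  →1  ¬(x2 ∨ x1) ∧ ¬(F ∧ x1)
  →2  (¬x2 ∧ ¬x1) ∧ ¬(F ∧ x1)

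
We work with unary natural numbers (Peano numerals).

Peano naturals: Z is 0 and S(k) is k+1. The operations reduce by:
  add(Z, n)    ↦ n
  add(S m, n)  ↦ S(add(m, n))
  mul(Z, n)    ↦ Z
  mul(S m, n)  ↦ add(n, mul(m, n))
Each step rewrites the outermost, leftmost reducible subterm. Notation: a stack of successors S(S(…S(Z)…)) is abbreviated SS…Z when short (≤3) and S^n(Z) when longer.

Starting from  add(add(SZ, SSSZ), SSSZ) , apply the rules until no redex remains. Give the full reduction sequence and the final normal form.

  start: add(add(SZ, SSSZ), SSSZ)
  [1] add(S(add(Z, SSSZ)), SSSZ)
  [2] S(add(add(Z, SSSZ), SSSZ))
  [3] S(add(SSSZ, SSSZ))
  [4] S(S(add(SSZ, SSSZ)))
  [5] S(S(S(add(SZ, SSSZ))))
  [6] S(S(S(S(add(Z, SSSZ)))))
  [7] S^7(Z)

Answer: normal form = S^7(Z)  (in 7 steps)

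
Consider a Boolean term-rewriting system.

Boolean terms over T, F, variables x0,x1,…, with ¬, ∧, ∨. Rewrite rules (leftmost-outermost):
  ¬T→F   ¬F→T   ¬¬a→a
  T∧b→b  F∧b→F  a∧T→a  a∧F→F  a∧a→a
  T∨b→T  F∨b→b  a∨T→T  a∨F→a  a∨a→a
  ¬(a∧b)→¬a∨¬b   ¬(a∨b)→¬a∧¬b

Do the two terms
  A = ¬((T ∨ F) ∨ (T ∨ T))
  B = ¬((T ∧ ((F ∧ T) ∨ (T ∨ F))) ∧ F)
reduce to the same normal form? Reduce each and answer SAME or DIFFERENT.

Answer: DIFFERENT — A ⇓ F, B ⇓ T

Derivation:
Term A:
  start: ¬((T ∨ F) ∨ (T ∨ T))
  →1  ¬(T ∨ F) ∧ ¬(T ∨ T)
  →2  (¬T ∧ ¬F) ∧ ¬(T ∨ T)
  →3  (F ∧ ¬F) ∧ ¬(T ∨ T)
  →4  F ∧ ¬(T ∨ T)
  →5  F

Term B:
  start: ¬((T ∧ ((F ∧ T) ∨ (T ∨ F))) ∧ F)
  →1  ¬(T ∧ ((F ∧ T) ∨ (T ∨ F))) ∨ ¬F
  →2  (¬T ∨ ¬((F ∧ T) ∨ (T ∨ F))) ∨ ¬F
  →3  (F ∨ ¬((F ∧ T) ∨ (T ∨ F))) ∨ ¬F
  →4  ¬((F ∧ T) ∨ (T ∨ F)) ∨ ¬F
  →5  (¬(F ∧ T) ∧ ¬(T ∨ F)) ∨ ¬F
  →6  ((¬F ∨ ¬T) ∧ ¬(T ∨ F)) ∨ ¬F
  →7  ((T ∨ ¬T) ∧ ¬(T ∨ F)) ∨ ¬F
  →8  (T ∧ ¬(T ∨ F)) ∨ ¬F
  →9  ¬(T ∨ F) ∨ ¬F
  →10  (¬T ∧ ¬F) ∨ ¬F
  →11  (F ∧ ¬F) ∨ ¬F
  →12  F ∨ ¬F
  →13  ¬F
  →14  T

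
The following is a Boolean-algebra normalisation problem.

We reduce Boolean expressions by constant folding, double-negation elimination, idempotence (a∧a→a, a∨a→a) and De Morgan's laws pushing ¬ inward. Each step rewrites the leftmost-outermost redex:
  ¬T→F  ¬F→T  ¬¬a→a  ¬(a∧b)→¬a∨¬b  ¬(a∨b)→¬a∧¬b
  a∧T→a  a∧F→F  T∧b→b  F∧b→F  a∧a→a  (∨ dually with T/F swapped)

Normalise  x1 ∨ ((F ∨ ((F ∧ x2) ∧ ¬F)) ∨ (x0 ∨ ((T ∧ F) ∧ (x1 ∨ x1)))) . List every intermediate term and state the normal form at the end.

Answer: normal form = x1 ∨ x0  (in 7 steps)

Working:
  start: x1 ∨ ((F ∨ ((F ∧ x2) ∧ ¬F)) ∨ (x0 ∨ ((T ∧ F) ∧ (x1 ∨ x1))))
  step 1: x1 ∨ (((F ∧ x2) ∧ ¬F) ∨ (x0 ∨ ((T ∧ F) ∧ (x1 ∨ x1))))
  step 2: x1 ∨ ((F ∧ ¬F) ∨ (x0 ∨ ((T ∧ F) ∧ (x1 ∨ x1))))
  step 3: x1 ∨ (F ∨ (x0 ∨ ((T ∧ F) ∧ (x1 ∨ x1))))
  step 4: x1 ∨ (x0 ∨ ((T ∧ F) ∧ (x1 ∨ x1)))
  step 5: x1 ∨ (x0 ∨ (F ∧ (x1 ∨ x1)))
  step 6: x1 ∨ (x0 ∨ F)
  step 7: x1 ∨ x0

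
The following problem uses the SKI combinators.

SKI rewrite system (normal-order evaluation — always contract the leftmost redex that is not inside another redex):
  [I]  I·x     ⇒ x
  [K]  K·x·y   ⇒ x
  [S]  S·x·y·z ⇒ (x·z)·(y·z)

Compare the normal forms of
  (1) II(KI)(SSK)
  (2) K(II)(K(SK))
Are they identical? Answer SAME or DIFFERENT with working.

Term A:
  start: II(KI)(SSK)
  →1  I(KI)(SSK)
  →2  KI(SSK)
  →3  I

Term B:
  start: K(II)(K(SK))
  →1  II
  →2  I

Answer: SAME — A ⇓ I, B ⇓ I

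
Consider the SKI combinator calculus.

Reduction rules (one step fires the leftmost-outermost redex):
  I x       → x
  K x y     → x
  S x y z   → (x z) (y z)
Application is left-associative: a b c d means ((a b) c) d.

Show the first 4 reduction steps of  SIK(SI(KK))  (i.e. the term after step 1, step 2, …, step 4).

Answer: after 4 steps: K(SI(KK))(KK(K(SI(KK))))

Derivation:
  start: SIK(SI(KK))
  →1  I(SI(KK))(K(SI(KK)))
  →2  SI(KK)(K(SI(KK)))
  →3  I(K(SI(KK)))(KK(K(SI(KK))))
  →4  K(SI(KK))(KK(K(SI(KK))))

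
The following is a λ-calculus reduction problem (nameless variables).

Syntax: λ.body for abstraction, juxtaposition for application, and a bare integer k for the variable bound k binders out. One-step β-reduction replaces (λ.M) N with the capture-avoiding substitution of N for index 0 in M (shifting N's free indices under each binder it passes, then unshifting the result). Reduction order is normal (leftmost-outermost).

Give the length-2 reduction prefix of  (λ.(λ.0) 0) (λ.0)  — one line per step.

  start: (λ.(λ.0) 0) (λ.0)
  step 1: (λ.0) (λ.0)
  step 2: λ.0

Answer: after 2 steps: λ.0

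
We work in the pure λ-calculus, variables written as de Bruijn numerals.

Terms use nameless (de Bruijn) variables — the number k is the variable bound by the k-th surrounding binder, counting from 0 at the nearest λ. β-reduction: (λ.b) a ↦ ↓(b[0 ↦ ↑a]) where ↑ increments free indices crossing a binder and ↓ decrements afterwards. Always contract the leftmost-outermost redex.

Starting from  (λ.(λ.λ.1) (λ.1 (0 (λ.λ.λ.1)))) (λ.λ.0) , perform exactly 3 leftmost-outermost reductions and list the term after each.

Answer: after 3 steps: λ.λ.λ.0

Reduction:
  start: (λ.(λ.λ.1) (λ.1 (0 (λ.λ.λ.1)))) (λ.λ.0)
  →1  (λ.λ.1) (λ.(λ.λ.0) (0 (λ.λ.λ.1)))
  →2  λ.λ.(λ.λ.0) (0 (λ.λ.λ.1))
  →3  λ.λ.λ.0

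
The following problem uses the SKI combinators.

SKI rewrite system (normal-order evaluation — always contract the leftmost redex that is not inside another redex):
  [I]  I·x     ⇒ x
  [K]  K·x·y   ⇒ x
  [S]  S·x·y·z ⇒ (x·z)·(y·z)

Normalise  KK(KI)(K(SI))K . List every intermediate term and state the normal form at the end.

Answer: normal form = K(SI)  (in 2 steps)

Reduction:
  start: KK(KI)(K(SI))K
  [1] K(K(SI))K
  [2] K(SI)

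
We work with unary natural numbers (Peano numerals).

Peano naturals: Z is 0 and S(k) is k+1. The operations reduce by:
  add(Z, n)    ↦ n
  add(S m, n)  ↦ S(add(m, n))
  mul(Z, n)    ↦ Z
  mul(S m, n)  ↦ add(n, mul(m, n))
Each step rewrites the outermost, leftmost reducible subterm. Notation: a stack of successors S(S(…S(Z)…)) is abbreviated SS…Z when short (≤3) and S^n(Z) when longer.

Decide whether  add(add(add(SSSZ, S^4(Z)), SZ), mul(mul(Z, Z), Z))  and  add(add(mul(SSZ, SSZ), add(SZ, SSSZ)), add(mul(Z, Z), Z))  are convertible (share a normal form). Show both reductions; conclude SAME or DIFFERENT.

Term A:
  start: add(add(add(SSSZ, S^4(Z)), SZ), mul(mul(Z, Z), Z))
  →1  add(add(S(add(SSZ, S^4(Z))), SZ), mul(mul(Z, Z), Z))
  →2  add(S(add(add(SSZ, S^4(Z)), SZ)), mul(mul(Z, Z), Z))
  →3  S(add(add(add(SSZ, S^4(Z)), SZ), mul(mul(Z, Z), Z)))
  →4  S(add(add(S(add(SZ, S^4(Z))), SZ), mul(mul(Z, Z), Z)))
  →5  S(add(S(add(add(SZ, S^4(Z)), SZ)), mul(mul(Z, Z), Z)))
  →6  S(S(add(add(add(SZ, S^4(Z)), SZ), mul(mul(Z, Z), Z))))
  →7  S(S(add(add(S(add(Z, S^4(Z))), SZ), mul(mul(Z, Z), Z))))
  →8  S(S(add(S(add(add(Z, S^4(Z)), SZ)), mul(mul(Z, Z), Z))))
  →9  S(S(S(add(add(add(Z, S^4(Z)), SZ), mul(mul(Z, Z), Z)))))
  →10  S(S(S(add(add(S^4(Z), SZ), mul(mul(Z, Z), Z)))))
  →11  S(S(S(add(S(add(SSSZ, SZ)), mul(mul(Z, Z), Z)))))
  →12  S(S(S(S(add(add(SSSZ, SZ), mul(mul(Z, Z), Z))))))
  →13  S(S(S(S(add(S(add(SSZ, SZ)), mul(mul(Z, Z), Z))))))
  →14  S(S(S(S(S(add(add(SSZ, SZ), mul(mul(Z, Z), Z)))))))
  →15  S(S(S(S(S(add(S(add(SZ, SZ)), mul(mul(Z, Z), Z)))))))
  →16  S(S(S(S(S(S(add(add(SZ, SZ), mul(mul(Z, Z), Z))))))))
  →17  S(S(S(S(S(S(add(S(add(Z, SZ)), mul(mul(Z, Z), Z))))))))
  →18  S(S(S(S(S(S(S(add(add(Z, SZ), mul(mul(Z, Z), Z)))))))))
  →19  S(S(S(S(S(S(S(add(SZ, mul(mul(Z, Z), Z)))))))))
  →20  S(S(S(S(S(S(S(S(add(Z, mul(mul(Z, Z), Z))))))))))
  →21  S(S(S(S(S(S(S(S(mul(mul(Z, Z), Z)))))))))
  →22  S(S(S(S(S(S(S(S(mul(Z, Z)))))))))
  →23  S^8(Z)

Term B:
  start: add(add(mul(SSZ, SSZ), add(SZ, SSSZ)), add(mul(Z, Z), Z))
  →1  add(add(add(SSZ, mul(SZ, SSZ)), add(SZ, SSSZ)), add(mul(Z, Z), Z))
  →2  add(add(S(add(SZ, mul(SZ, SSZ))), add(SZ, SSSZ)), add(mul(Z, Z), Z))
  →3  add(S(add(add(SZ, mul(SZ, SSZ)), add(SZ, SSSZ))), add(mul(Z, Z), Z))
  →4  S(add(add(add(SZ, mul(SZ, SSZ)), add(SZ, SSSZ)), add(mul(Z, Z), Z)))
  →5  S(add(add(S(add(Z, mul(SZ, SSZ))), add(SZ, SSSZ)), add(mul(Z, Z), Z)))
  →6  S(add(S(add(add(Z, mul(SZ, SSZ)), add(SZ, SSSZ))), add(mul(Z, Z), Z)))
  →7  S(S(add(add(add(Z, mul(SZ, SSZ)), add(SZ, SSSZ)), add(mul(Z, Z), Z))))
  →8  S(S(add(add(mul(SZ, SSZ), add(SZ, SSSZ)), add(mul(Z, Z), Z))))
  →9  S(S(add(add(add(SSZ, mul(Z, SSZ)), add(SZ, SSSZ)), add(mul(Z, Z), Z))))
  →10  S(S(add(add(S(add(SZ, mul(Z, SSZ))), add(SZ, SSSZ)), add(mul(Z, Z), Z))))
  →11  S(S(add(S(add(add(SZ, mul(Z, SSZ)), add(SZ, SSSZ))), add(mul(Z, Z), Z))))
  →12  S(S(S(add(add(add(SZ, mul(Z, SSZ)), add(SZ, SSSZ)), add(mul(Z, Z), Z)))))
  →13  S(S(S(add(add(S(add(Z, mul(Z, SSZ))), add(SZ, SSSZ)), add(mul(Z, Z), Z)))))
  →14  S(S(S(add(S(add(add(Z, mul(Z, SSZ)), add(SZ, SSSZ))), add(mul(Z, Z), Z)))))
  →15  S(S(S(S(add(add(add(Z, mul(Z, SSZ)), add(SZ, SSSZ)), add(mul(Z, Z), Z))))))
  →16  S(S(S(S(add(add(mul(Z, SSZ), add(SZ, SSSZ)), add(mul(Z, Z), Z))))))
  →17  S(S(S(S(add(add(Z, add(SZ, SSSZ)), add(mul(Z, Z), Z))))))
  →18  S(S(S(S(add(add(SZ, SSSZ), add(mul(Z, Z), Z))))))
  →19  S(S(S(S(add(S(add(Z, SSSZ)), add(mul(Z, Z), Z))))))
  →20  S(S(S(S(S(add(add(Z, SSSZ), add(mul(Z, Z), Z)))))))
  →21  S(S(S(S(S(add(SSSZ, add(mul(Z, Z), Z)))))))
  →22  S(S(S(S(S(S(add(SSZ, add(mul(Z, Z), Z))))))))
  →23  S(S(S(S(S(S(S(add(SZ, add(mul(Z, Z), Z)))))))))
  →24  S(S(S(S(S(S(S(S(add(Z, add(mul(Z, Z), Z))))))))))
  →25  S(S(S(S(S(S(S(S(add(mul(Z, Z), Z)))))))))
  →26  S(S(S(S(S(S(S(S(add(Z, Z)))))))))
  →27  S^8(Z)

Answer: SAME — A ⇓ S^8(Z), B ⇓ S^8(Z)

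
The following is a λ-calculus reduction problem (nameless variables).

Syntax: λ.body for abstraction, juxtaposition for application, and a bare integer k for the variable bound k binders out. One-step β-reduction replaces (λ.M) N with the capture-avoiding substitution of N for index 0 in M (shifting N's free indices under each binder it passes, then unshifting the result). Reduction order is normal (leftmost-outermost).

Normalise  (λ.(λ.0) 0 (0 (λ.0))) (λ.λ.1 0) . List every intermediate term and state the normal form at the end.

  start: (λ.(λ.0) 0 (0 (λ.0))) (λ.λ.1 0)
  →1  (λ.0) (λ.λ.1 0) ((λ.λ.1 0) (λ.0))
  →2  (λ.λ.1 0) ((λ.λ.1 0) (λ.0))
  →3  λ.(λ.λ.1 0) (λ.0) 0
  →4  λ.(λ.(λ.0) 0) 0
  →5  λ.(λ.0) 0
  →6  λ.0

Answer: normal form = λ.0  (in 6 steps)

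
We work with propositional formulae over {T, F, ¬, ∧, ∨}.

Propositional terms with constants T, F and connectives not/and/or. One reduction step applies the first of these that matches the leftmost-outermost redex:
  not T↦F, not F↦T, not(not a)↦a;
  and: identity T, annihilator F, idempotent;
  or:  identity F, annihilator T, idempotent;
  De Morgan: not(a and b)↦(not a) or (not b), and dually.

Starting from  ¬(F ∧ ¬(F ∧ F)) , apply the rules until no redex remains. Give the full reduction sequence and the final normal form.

  start: ¬(F ∧ ¬(F ∧ F))
  [1] ¬F ∨ ¬¬(F ∧ F)
  [2] T ∨ ¬¬(F ∧ F)
  [3] T

Answer: normal form = T  (in 3 steps)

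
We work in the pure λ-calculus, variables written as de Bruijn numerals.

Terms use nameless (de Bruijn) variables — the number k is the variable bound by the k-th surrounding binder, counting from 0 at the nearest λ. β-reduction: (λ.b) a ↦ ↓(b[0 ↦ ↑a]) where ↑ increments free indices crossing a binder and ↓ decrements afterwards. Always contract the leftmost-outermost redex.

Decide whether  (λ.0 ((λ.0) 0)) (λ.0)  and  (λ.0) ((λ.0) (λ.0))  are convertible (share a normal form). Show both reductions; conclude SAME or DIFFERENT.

Answer: SAME — A ⇓ λ.0, B ⇓ λ.0

Reduction:
Term A:
  start: (λ.0 ((λ.0) 0)) (λ.0)
  →1  (λ.0) ((λ.0) (λ.0))
  →2  (λ.0) (λ.0)
  →3  λ.0

Term B:
  start: (λ.0) ((λ.0) (λ.0))
  →1  (λ.0) (λ.0)
  →2  λ.0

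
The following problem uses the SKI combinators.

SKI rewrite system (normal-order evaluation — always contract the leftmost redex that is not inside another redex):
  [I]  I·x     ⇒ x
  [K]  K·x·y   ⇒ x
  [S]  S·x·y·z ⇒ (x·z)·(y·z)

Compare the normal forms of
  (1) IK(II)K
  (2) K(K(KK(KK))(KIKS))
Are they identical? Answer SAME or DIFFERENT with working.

Term A:
  start: IK(II)K
  step 1: K(II)K
  step 2: II
  step 3: I

Term B:
  start: K(K(KK(KK))(KIKS))
  step 1: K(KK(KK))
  step 2: KK

Answer: DIFFERENT — A ⇓ I, B ⇓ KK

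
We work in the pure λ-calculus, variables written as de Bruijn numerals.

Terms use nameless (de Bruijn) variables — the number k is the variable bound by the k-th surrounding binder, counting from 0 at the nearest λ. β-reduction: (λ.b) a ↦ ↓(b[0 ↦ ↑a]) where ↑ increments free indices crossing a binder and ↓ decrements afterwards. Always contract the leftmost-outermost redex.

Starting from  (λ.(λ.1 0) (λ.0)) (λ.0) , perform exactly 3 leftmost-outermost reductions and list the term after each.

Answer: after 3 steps: λ.0

Working:
  start: (λ.(λ.1 0) (λ.0)) (λ.0)
  step 1: (λ.(λ.0) 0) (λ.0)
  step 2: (λ.0) (λ.0)
  step 3: λ.0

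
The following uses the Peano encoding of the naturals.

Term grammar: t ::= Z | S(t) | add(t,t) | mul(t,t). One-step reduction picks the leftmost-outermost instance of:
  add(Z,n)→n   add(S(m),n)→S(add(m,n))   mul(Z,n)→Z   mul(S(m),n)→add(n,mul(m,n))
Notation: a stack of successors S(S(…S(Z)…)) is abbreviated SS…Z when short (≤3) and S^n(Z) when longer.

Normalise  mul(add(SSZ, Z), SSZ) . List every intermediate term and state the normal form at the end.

  start: mul(add(SSZ, Z), SSZ)
  step 1: mul(S(add(SZ, Z)), SSZ)
  step 2: add(SSZ, mul(add(SZ, Z), SSZ))
  step 3: S(add(SZ, mul(add(SZ, Z), SSZ)))
  step 4: S(S(add(Z, mul(add(SZ, Z), SSZ))))
  step 5: S(S(mul(add(SZ, Z), SSZ)))
  step 6: S(S(mul(S(add(Z, Z)), SSZ)))
  step 7: S(S(add(SSZ, mul(add(Z, Z), SSZ))))
  step 8: S(S(S(add(SZ, mul(add(Z, Z), SSZ)))))
  step 9: S(S(S(S(add(Z, mul(add(Z, Z), SSZ))))))
  step 10: S(S(S(S(mul(add(Z, Z), SSZ)))))
  step 11: S(S(S(S(mul(Z, SSZ)))))
  step 12: S^4(Z)

Answer: normal form = S^4(Z)  (in 12 steps)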